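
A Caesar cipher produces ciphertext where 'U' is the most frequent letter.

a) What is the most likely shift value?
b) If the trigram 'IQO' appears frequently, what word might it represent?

Step 1: In English, 'E' is the most frequent letter (12.7%).
Step 2: The most frequent ciphertext letter is 'U' (position 20).
Step 3: Shift = (20 - 4) mod 26 = 16.
Step 4: Decrypt 'IQO' by shifting back 16:
  I -> S
  Q -> A
  O -> Y
Step 5: 'IQO' decrypts to 'SAY'.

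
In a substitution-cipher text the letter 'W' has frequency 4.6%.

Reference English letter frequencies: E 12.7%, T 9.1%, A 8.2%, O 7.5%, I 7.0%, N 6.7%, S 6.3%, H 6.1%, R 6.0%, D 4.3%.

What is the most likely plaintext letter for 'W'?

Step 1: The observed frequency is 4.6%.
Step 2: Compare with English frequencies:
  E: 12.7% (difference: 8.1%)
  T: 9.1% (difference: 4.5%)
  A: 8.2% (difference: 3.6%)
  O: 7.5% (difference: 2.9%)
  I: 7.0% (difference: 2.4%)
  N: 6.7% (difference: 2.1%)
  S: 6.3% (difference: 1.7%)
  H: 6.1% (difference: 1.5%)
  R: 6.0% (difference: 1.4%)
  D: 4.3% (difference: 0.3%) <-- closest
Step 3: 'W' most likely represents 'D' (frequency 4.3%).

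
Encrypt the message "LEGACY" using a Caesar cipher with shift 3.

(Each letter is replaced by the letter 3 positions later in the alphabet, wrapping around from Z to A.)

Step 1: For each letter, shift forward by 3 positions (mod 26).
  L (position 11) -> position (11+3) mod 26 = 14 -> O
  E (position 4) -> position (4+3) mod 26 = 7 -> H
  G (position 6) -> position (6+3) mod 26 = 9 -> J
  A (position 0) -> position (0+3) mod 26 = 3 -> D
  C (position 2) -> position (2+3) mod 26 = 5 -> F
  Y (position 24) -> position (24+3) mod 26 = 1 -> B
Result: OHJDFB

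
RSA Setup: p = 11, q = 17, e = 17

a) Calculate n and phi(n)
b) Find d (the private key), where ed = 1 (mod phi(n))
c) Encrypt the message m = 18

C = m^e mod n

Step 1: n = 11 * 17 = 187.
Step 2: phi(n) = (11-1)(17-1) = 10 * 16 = 160.
Step 3: Find d = 17^(-1) mod 160 = 113.
  Verify: 17 * 113 = 1921 = 1 (mod 160).
Step 4: C = 18^17 mod 187 = 171.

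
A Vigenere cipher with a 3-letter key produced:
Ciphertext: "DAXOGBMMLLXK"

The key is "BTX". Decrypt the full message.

Step 1: Key 'BTX' has length 3. Extended key: BTXBTXBTXBTX
Step 2: Decrypt each position:
  D(3) - B(1) = 2 = C
  A(0) - T(19) = 7 = H
  X(23) - X(23) = 0 = A
  O(14) - B(1) = 13 = N
  G(6) - T(19) = 13 = N
  B(1) - X(23) = 4 = E
  M(12) - B(1) = 11 = L
  M(12) - T(19) = 19 = T
  L(11) - X(23) = 14 = O
  L(11) - B(1) = 10 = K
  X(23) - T(19) = 4 = E
  K(10) - X(23) = 13 = N
Plaintext: CHANNELTOKEN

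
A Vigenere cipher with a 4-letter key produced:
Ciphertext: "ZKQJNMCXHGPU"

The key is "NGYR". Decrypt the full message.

Step 1: Key 'NGYR' has length 4. Extended key: NGYRNGYRNGYR
Step 2: Decrypt each position:
  Z(25) - N(13) = 12 = M
  K(10) - G(6) = 4 = E
  Q(16) - Y(24) = 18 = S
  J(9) - R(17) = 18 = S
  N(13) - N(13) = 0 = A
  M(12) - G(6) = 6 = G
  C(2) - Y(24) = 4 = E
  X(23) - R(17) = 6 = G
  H(7) - N(13) = 20 = U
  G(6) - G(6) = 0 = A
  P(15) - Y(24) = 17 = R
  U(20) - R(17) = 3 = D
Plaintext: MESSAGEGUARD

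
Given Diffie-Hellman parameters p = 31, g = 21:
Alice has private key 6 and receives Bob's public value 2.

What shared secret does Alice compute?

Step 1: s = B^a mod p = 2^6 mod 31.
  2^1 mod 31 = 2
  2^2 mod 31 = (2 * 2) mod 31 = 4
  2^3 mod 31 = (4 * 2) mod 31 = 8
  2^4 mod 31 = (8 * 2) mod 31 = 16
  2^5 mod 31 = (16 * 2) mod 31 = 1
  2^6 mod 31 = (1 * 2) mod 31 = 2
Result: shared secret = 2.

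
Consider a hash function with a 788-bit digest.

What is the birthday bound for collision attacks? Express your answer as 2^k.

Step 1: The birthday paradox gives collision probability ~50% after sqrt(2^n) = 2^(n/2) hashes.
Step 2: For 788-bit output: 2^(788/2) = 2^394.
Step 3: Approximately 2^394 hash computations needed.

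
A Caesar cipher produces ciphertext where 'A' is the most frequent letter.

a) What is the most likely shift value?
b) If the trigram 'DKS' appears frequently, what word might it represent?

Step 1: In English, 'E' is the most frequent letter (12.7%).
Step 2: The most frequent ciphertext letter is 'A' (position 0).
Step 3: Shift = (0 - 4) mod 26 = 22.
Step 4: Decrypt 'DKS' by shifting back 22:
  D -> H
  K -> O
  S -> W
Step 5: 'DKS' decrypts to 'HOW'.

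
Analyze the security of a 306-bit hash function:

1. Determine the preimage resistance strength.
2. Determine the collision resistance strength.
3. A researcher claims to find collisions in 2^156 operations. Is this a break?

Step 1: Preimage resistance requires brute-force of 2^306 operations.
Step 2: Collision resistance (birthday bound) = 2^(306/2) = 2^153.
Step 3: The claimed attack costs 2^156 operations.
Step 4: Since 2^156 >= 2^153, the claimed attack is no faster than the generic birthday attack, so this does not break collision resistance.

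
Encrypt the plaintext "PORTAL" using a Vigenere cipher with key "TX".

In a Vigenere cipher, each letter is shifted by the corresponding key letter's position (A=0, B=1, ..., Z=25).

Step 1: Repeat key to match plaintext length:
  Plaintext: PORTAL
  Key:       TXTXTX
Step 2: Encrypt each letter:
  P(15) + T(19) = (15+19) mod 26 = 8 = I
  O(14) + X(23) = (14+23) mod 26 = 11 = L
  R(17) + T(19) = (17+19) mod 26 = 10 = K
  T(19) + X(23) = (19+23) mod 26 = 16 = Q
  A(0) + T(19) = (0+19) mod 26 = 19 = T
  L(11) + X(23) = (11+23) mod 26 = 8 = I
Ciphertext: ILKQTI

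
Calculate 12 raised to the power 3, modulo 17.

Step 1: Compute 12^3 mod 17 step by step, reducing modulo 17 at each step.
  12^1 mod 17 = 12
  12^2 mod 17 = (12 * 12) mod 17 = 8
  12^3 mod 17 = (8 * 12) mod 17 = 11
Step 2: Result = 11.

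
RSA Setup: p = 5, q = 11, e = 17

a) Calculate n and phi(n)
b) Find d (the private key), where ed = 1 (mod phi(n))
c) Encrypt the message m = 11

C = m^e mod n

Step 1: n = 5 * 11 = 55.
Step 2: phi(n) = (5-1)(11-1) = 4 * 10 = 40.
Step 3: Find d = 17^(-1) mod 40 = 33.
  Verify: 17 * 33 = 561 = 1 (mod 40).
Step 4: C = 11^17 mod 55 = 11.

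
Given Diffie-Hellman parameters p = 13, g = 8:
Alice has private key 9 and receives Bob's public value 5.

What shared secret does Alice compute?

Step 1: s = B^a mod p = 5^9 mod 13.
  5^1 mod 13 = 5
  5^2 mod 13 = (5 * 5) mod 13 = 12
  5^3 mod 13 = (12 * 5) mod 13 = 8
  5^4 mod 13 = (8 * 5) mod 13 = 1
  5^5 mod 13 = (1 * 5) mod 13 = 5
  5^6 mod 13 = (5 * 5) mod 13 = 12
  5^7 mod 13 = (12 * 5) mod 13 = 8
  5^8 mod 13 = (8 * 5) mod 13 = 1
  5^9 mod 13 = (1 * 5) mod 13 = 5
Result: shared secret = 5.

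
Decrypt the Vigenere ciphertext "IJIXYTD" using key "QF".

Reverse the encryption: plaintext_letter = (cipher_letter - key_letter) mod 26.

Step 1: Extend key: QFQFQFQ
Step 2: Decrypt each letter (c - k) mod 26:
  I(8) - Q(16) = (8-16) mod 26 = 18 = S
  J(9) - F(5) = (9-5) mod 26 = 4 = E
  I(8) - Q(16) = (8-16) mod 26 = 18 = S
  X(23) - F(5) = (23-5) mod 26 = 18 = S
  Y(24) - Q(16) = (24-16) mod 26 = 8 = I
  T(19) - F(5) = (19-5) mod 26 = 14 = O
  D(3) - Q(16) = (3-16) mod 26 = 13 = N
Plaintext: SESSION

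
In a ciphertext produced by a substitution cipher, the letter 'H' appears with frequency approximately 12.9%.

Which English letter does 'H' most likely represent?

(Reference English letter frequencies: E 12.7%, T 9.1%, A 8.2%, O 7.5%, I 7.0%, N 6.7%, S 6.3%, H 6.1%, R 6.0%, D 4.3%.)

Step 1: The observed frequency is 12.9%.
Step 2: Compare with English frequencies:
  E: 12.7% (difference: 0.2%) <-- closest
  T: 9.1% (difference: 3.8%)
  A: 8.2% (difference: 4.7%)
  O: 7.5% (difference: 5.4%)
  I: 7.0% (difference: 5.9%)
  N: 6.7% (difference: 6.2%)
  S: 6.3% (difference: 6.6%)
  H: 6.1% (difference: 6.8%)
  R: 6.0% (difference: 6.9%)
  D: 4.3% (difference: 8.6%)
Step 3: 'H' most likely represents 'E' (frequency 12.7%).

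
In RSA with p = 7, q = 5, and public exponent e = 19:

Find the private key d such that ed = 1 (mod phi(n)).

Step 1: n = 7 * 5 = 35.
Step 2: phi(n) = 6 * 4 = 24.
Step 3: Find d such that 19 * d = 1 (mod 24).
Step 4: d = 19^(-1) mod 24 = 19.
Verification: 19 * 19 = 361 = 15 * 24 + 1.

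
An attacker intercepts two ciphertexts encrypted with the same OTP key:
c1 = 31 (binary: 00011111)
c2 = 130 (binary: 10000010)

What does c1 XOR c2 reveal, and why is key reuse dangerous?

Step 1: c1 XOR c2 = (m1 XOR k) XOR (m2 XOR k).
Step 2: By XOR associativity/commutativity: = m1 XOR m2 XOR k XOR k = m1 XOR m2.
Step 3: 00011111 XOR 10000010 = 10011101 = 157.
Step 4: The key cancels out! An attacker learns m1 XOR m2 = 157, revealing the relationship between plaintexts.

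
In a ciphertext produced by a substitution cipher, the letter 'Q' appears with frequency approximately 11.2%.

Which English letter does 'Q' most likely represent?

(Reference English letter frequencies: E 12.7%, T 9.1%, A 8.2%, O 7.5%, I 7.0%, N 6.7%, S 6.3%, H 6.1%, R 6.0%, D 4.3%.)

Step 1: The observed frequency is 11.2%.
Step 2: Compare with English frequencies:
  E: 12.7% (difference: 1.5%) <-- closest
  T: 9.1% (difference: 2.1%)
  A: 8.2% (difference: 3.0%)
  O: 7.5% (difference: 3.7%)
  I: 7.0% (difference: 4.2%)
  N: 6.7% (difference: 4.5%)
  S: 6.3% (difference: 4.9%)
  H: 6.1% (difference: 5.1%)
  R: 6.0% (difference: 5.2%)
  D: 4.3% (difference: 6.9%)
Step 3: 'Q' most likely represents 'E' (frequency 12.7%).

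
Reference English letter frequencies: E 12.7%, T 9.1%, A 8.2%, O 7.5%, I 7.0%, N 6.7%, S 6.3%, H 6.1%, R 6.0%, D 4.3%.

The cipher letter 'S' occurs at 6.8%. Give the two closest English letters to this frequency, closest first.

Step 1: Observed frequency of 'S' is 6.8%.
Step 2: Compute distances to each reference frequency and sort:
  N (6.7%): difference = 0.1% <-- BEST
  I (7.0%): difference = 0.2% <-- RUNNER-UP
  S (6.3%): difference = 0.5%
  O (7.5%): difference = 0.7%
  H (6.1%): difference = 0.7%
Step 3: Most likely is 'N' (6.7%, diff 0.1%); second most likely is 'I' (7.0%, diff 0.2%).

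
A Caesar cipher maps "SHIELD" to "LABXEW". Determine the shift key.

Step 1: Compare first letters: S (position 18) -> L (position 11).
Step 2: Shift = (11 - 18) mod 26 = 19.
The shift value is 19.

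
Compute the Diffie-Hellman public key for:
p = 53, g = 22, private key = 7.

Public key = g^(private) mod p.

Step 1: A = g^a mod p = 22^7 mod 53.
  22^1 mod 53 = 22
  22^2 mod 53 = (22 * 22) mod 53 = 7
  22^3 mod 53 = (7 * 22) mod 53 = 48
  22^4 mod 53 = (48 * 22) mod 53 = 49
  22^5 mod 53 = (49 * 22) mod 53 = 18
  22^6 mod 53 = (18 * 22) mod 53 = 25
  22^7 mod 53 = (25 * 22) mod 53 = 20
Result: A = 20.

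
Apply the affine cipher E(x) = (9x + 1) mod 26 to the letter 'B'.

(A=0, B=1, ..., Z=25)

Step 1: Convert 'B' to number: x = 1.
Step 2: E(1) = (9 * 1 + 1) mod 26 = 10 mod 26 = 10.
Step 3: Convert 10 back to letter: K.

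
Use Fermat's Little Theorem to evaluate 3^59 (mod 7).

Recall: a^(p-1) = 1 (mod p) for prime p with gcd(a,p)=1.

Step 1: Since 7 is prime, by Fermat's Little Theorem: 3^6 = 1 (mod 7).
Step 2: Reduce exponent: 59 mod 6 = 5.
Step 3: So 3^59 = 3^5 (mod 7).
Step 4: 3^5 mod 7 = 5.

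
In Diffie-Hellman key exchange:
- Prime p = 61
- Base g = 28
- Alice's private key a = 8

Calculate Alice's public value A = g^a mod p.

Step 1: A = g^a mod p = 28^8 mod 61.
  28^1 mod 61 = 28
  28^2 mod 61 = (28 * 28) mod 61 = 52
  28^3 mod 61 = (52 * 28) mod 61 = 53
  28^4 mod 61 = (53 * 28) mod 61 = 20
  28^5 mod 61 = (20 * 28) mod 61 = 11
  28^6 mod 61 = (11 * 28) mod 61 = 3
  28^7 mod 61 = (3 * 28) mod 61 = 23
  28^8 mod 61 = (23 * 28) mod 61 = 34
Result: A = 34.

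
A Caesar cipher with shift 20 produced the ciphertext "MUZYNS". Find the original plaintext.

Step 1: Reverse the shift by subtracting 20 from each letter position.
  M (position 12) -> position (12-20) mod 26 = 18 -> S
  U (position 20) -> position (20-20) mod 26 = 0 -> A
  Z (position 25) -> position (25-20) mod 26 = 5 -> F
  Y (position 24) -> position (24-20) mod 26 = 4 -> E
  N (position 13) -> position (13-20) mod 26 = 19 -> T
  S (position 18) -> position (18-20) mod 26 = 24 -> Y
Decrypted message: SAFETY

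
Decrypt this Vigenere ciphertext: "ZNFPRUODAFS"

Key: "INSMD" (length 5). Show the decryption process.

Step 1: Key 'INSMD' has length 5. Extended key: INSMDINSMDI
Step 2: Decrypt each position:
  Z(25) - I(8) = 17 = R
  N(13) - N(13) = 0 = A
  F(5) - S(18) = 13 = N
  P(15) - M(12) = 3 = D
  R(17) - D(3) = 14 = O
  U(20) - I(8) = 12 = M
  O(14) - N(13) = 1 = B
  D(3) - S(18) = 11 = L
  A(0) - M(12) = 14 = O
  F(5) - D(3) = 2 = C
  S(18) - I(8) = 10 = K
Plaintext: RANDOMBLOCK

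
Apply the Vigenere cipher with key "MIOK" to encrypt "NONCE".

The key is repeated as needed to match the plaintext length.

Step 1: Repeat key to match plaintext length:
  Plaintext: NONCE
  Key:       MIOKM
Step 2: Encrypt each letter:
  N(13) + M(12) = (13+12) mod 26 = 25 = Z
  O(14) + I(8) = (14+8) mod 26 = 22 = W
  N(13) + O(14) = (13+14) mod 26 = 1 = B
  C(2) + K(10) = (2+10) mod 26 = 12 = M
  E(4) + M(12) = (4+12) mod 26 = 16 = Q
Ciphertext: ZWBMQ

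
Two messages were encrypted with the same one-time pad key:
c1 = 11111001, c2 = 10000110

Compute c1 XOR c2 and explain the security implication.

Step 1: c1 XOR c2 = (m1 XOR k) XOR (m2 XOR k).
Step 2: By XOR associativity/commutativity: = m1 XOR m2 XOR k XOR k = m1 XOR m2.
Step 3: 11111001 XOR 10000110 = 01111111 = 127.
Step 4: The key cancels out! An attacker learns m1 XOR m2 = 127, revealing the relationship between plaintexts.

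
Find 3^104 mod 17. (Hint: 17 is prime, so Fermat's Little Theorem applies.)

Step 1: Since 17 is prime, by Fermat's Little Theorem: 3^16 = 1 (mod 17).
Step 2: Reduce exponent: 104 mod 16 = 8.
Step 3: So 3^104 = 3^8 (mod 17).
Step 4: 3^8 mod 17 = 16.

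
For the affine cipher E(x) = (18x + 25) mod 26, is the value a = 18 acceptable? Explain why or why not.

Step 1: Compute gcd(18, 26).
Step 2: gcd(18, 26) = 2.
Since gcd = 2 != 1, 18 shares a common factor with 26, so it cannot be used.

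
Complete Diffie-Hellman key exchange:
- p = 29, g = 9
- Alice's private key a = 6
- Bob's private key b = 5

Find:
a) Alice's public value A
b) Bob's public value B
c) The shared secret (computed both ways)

Step 1: A = g^a mod p = 9^6 mod 29 = 16.
Step 2: B = g^b mod p = 9^5 mod 29 = 5.
Step 3: Alice computes s = B^a mod p = 5^6 mod 29 = 23.
Step 4: Bob computes s = A^b mod p = 16^5 mod 29 = 23.
Both sides agree: shared secret = 23.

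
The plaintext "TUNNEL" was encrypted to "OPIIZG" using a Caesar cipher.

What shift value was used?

Step 1: Compare first letters: T (position 19) -> O (position 14).
Step 2: Shift = (14 - 19) mod 26 = 21.
The shift value is 21.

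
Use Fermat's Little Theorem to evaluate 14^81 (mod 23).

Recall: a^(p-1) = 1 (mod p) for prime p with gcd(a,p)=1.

Step 1: Since 23 is prime, by Fermat's Little Theorem: 14^22 = 1 (mod 23).
Step 2: Reduce exponent: 81 mod 22 = 15.
Step 3: So 14^81 = 14^15 (mod 23).
Step 4: 14^15 mod 23 = 17.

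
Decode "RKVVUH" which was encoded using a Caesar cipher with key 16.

Step 1: Reverse the shift by subtracting 16 from each letter position.
  R (position 17) -> position (17-16) mod 26 = 1 -> B
  K (position 10) -> position (10-16) mod 26 = 20 -> U
  V (position 21) -> position (21-16) mod 26 = 5 -> F
  V (position 21) -> position (21-16) mod 26 = 5 -> F
  U (position 20) -> position (20-16) mod 26 = 4 -> E
  H (position 7) -> position (7-16) mod 26 = 17 -> R
Decrypted message: BUFFER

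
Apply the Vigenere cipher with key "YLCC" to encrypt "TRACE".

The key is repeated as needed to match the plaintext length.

Step 1: Repeat key to match plaintext length:
  Plaintext: TRACE
  Key:       YLCCY
Step 2: Encrypt each letter:
  T(19) + Y(24) = (19+24) mod 26 = 17 = R
  R(17) + L(11) = (17+11) mod 26 = 2 = C
  A(0) + C(2) = (0+2) mod 26 = 2 = C
  C(2) + C(2) = (2+2) mod 26 = 4 = E
  E(4) + Y(24) = (4+24) mod 26 = 2 = C
Ciphertext: RCCEC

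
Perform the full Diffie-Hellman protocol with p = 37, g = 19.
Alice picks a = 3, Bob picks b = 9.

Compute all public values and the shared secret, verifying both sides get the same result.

Step 1: A = g^a mod p = 19^3 mod 37 = 14.
Step 2: B = g^b mod p = 19^9 mod 37 = 6.
Step 3: Alice computes s = B^a mod p = 6^3 mod 37 = 31.
Step 4: Bob computes s = A^b mod p = 14^9 mod 37 = 31.
Both sides agree: shared secret = 31.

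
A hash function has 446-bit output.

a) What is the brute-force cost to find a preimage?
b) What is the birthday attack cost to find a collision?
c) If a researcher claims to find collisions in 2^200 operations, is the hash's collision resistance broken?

Step 1: Preimage resistance requires brute-force of 2^446 operations.
Step 2: Collision resistance (birthday bound) = 2^(446/2) = 2^223.
Step 3: The claimed attack costs 2^200 operations.
Step 4: Since 2^200 < 2^223, the claimed attack beats the generic birthday bound, so collision resistance is broken.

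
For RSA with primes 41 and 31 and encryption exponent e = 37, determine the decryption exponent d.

Step 1: n = 41 * 31 = 1271.
Step 2: phi(n) = 40 * 30 = 1200.
Step 3: Find d such that 37 * d = 1 (mod 1200).
Step 4: d = 37^(-1) mod 1200 = 973.
Verification: 37 * 973 = 36001 = 30 * 1200 + 1.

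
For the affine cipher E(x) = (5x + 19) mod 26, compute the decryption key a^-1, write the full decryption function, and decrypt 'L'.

Step 1: Find a^-1, the modular inverse of 5 mod 26.
Step 2: We need 5 * a^-1 = 1 (mod 26).
Step 3: 5 * 21 = 105 = 4 * 26 + 1, so a^-1 = 21.
Step 4: D(y) = 21(y - 19) mod 26.
Step 5: Apply to 'L' (y = 11): D(11) = 21 * (11 - 19) mod 26 = 21 * -8 mod 26 = 14 -> 'O'.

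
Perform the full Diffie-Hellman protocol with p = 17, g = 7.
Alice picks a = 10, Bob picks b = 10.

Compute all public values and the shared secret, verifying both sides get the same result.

Step 1: A = g^a mod p = 7^10 mod 17 = 2.
Step 2: B = g^b mod p = 7^10 mod 17 = 2.
Step 3: Alice computes s = B^a mod p = 2^10 mod 17 = 4.
Step 4: Bob computes s = A^b mod p = 2^10 mod 17 = 4.
Both sides agree: shared secret = 4.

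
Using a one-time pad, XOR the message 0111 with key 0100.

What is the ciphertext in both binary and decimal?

Step 1: Write out the XOR operation bit by bit:
  Message: 0111
  Key:     0100
  XOR:     0011
Step 2: Convert to decimal: 0011 = 3.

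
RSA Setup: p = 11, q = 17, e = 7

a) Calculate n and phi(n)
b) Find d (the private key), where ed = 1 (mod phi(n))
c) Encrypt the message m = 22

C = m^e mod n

Step 1: n = 11 * 17 = 187.
Step 2: phi(n) = (11-1)(17-1) = 10 * 16 = 160.
Step 3: Find d = 7^(-1) mod 160 = 23.
  Verify: 7 * 23 = 161 = 1 (mod 160).
Step 4: C = 22^7 mod 187 = 44.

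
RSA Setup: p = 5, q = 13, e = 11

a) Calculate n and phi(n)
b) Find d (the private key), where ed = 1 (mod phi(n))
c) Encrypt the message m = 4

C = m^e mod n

Step 1: n = 5 * 13 = 65.
Step 2: phi(n) = (5-1)(13-1) = 4 * 12 = 48.
Step 3: Find d = 11^(-1) mod 48 = 35.
  Verify: 11 * 35 = 385 = 1 (mod 48).
Step 4: C = 4^11 mod 65 = 49.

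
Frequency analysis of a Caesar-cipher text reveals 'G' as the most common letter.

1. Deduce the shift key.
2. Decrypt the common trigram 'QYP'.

Step 1: In English, 'E' is the most frequent letter (12.7%).
Step 2: The most frequent ciphertext letter is 'G' (position 6).
Step 3: Shift = (6 - 4) mod 26 = 2.
Step 4: Decrypt 'QYP' by shifting back 2:
  Q -> O
  Y -> W
  P -> N
Step 5: 'QYP' decrypts to 'OWN'.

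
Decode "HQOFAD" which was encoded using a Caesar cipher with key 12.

Step 1: Reverse the shift by subtracting 12 from each letter position.
  H (position 7) -> position (7-12) mod 26 = 21 -> V
  Q (position 16) -> position (16-12) mod 26 = 4 -> E
  O (position 14) -> position (14-12) mod 26 = 2 -> C
  F (position 5) -> position (5-12) mod 26 = 19 -> T
  A (position 0) -> position (0-12) mod 26 = 14 -> O
  D (position 3) -> position (3-12) mod 26 = 17 -> R
Decrypted message: VECTOR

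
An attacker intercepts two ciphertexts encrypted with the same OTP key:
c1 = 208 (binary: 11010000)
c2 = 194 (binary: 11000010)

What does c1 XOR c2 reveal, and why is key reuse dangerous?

Step 1: c1 XOR c2 = (m1 XOR k) XOR (m2 XOR k).
Step 2: By XOR associativity/commutativity: = m1 XOR m2 XOR k XOR k = m1 XOR m2.
Step 3: 11010000 XOR 11000010 = 00010010 = 18.
Step 4: The key cancels out! An attacker learns m1 XOR m2 = 18, revealing the relationship between plaintexts.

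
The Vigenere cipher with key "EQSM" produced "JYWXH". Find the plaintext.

Step 1: Extend key: EQSME
Step 2: Decrypt each letter (c - k) mod 26:
  J(9) - E(4) = (9-4) mod 26 = 5 = F
  Y(24) - Q(16) = (24-16) mod 26 = 8 = I
  W(22) - S(18) = (22-18) mod 26 = 4 = E
  X(23) - M(12) = (23-12) mod 26 = 11 = L
  H(7) - E(4) = (7-4) mod 26 = 3 = D
Plaintext: FIELD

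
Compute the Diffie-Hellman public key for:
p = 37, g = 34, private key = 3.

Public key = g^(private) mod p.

Step 1: A = g^a mod p = 34^3 mod 37.
  34^1 mod 37 = 34
  34^2 mod 37 = (34 * 34) mod 37 = 9
  34^3 mod 37 = (9 * 34) mod 37 = 10
Result: A = 10.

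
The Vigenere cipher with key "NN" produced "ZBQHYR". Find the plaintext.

Step 1: Extend key: NNNNNN
Step 2: Decrypt each letter (c - k) mod 26:
  Z(25) - N(13) = (25-13) mod 26 = 12 = M
  B(1) - N(13) = (1-13) mod 26 = 14 = O
  Q(16) - N(13) = (16-13) mod 26 = 3 = D
  H(7) - N(13) = (7-13) mod 26 = 20 = U
  Y(24) - N(13) = (24-13) mod 26 = 11 = L
  R(17) - N(13) = (17-13) mod 26 = 4 = E
Plaintext: MODULE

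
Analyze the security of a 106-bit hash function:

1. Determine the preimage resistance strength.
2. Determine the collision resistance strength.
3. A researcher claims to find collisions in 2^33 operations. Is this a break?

Step 1: Preimage resistance requires brute-force of 2^106 operations.
Step 2: Collision resistance (birthday bound) = 2^(106/2) = 2^53.
Step 3: The claimed attack costs 2^33 operations.
Step 4: Since 2^33 < 2^53, the claimed attack beats the generic birthday bound, so collision resistance is broken.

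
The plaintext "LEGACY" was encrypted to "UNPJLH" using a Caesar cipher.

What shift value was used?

Step 1: Compare first letters: L (position 11) -> U (position 20).
Step 2: Shift = (20 - 11) mod 26 = 9.
The shift value is 9.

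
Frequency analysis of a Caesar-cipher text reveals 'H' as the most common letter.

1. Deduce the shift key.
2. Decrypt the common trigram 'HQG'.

Step 1: In English, 'E' is the most frequent letter (12.7%).
Step 2: The most frequent ciphertext letter is 'H' (position 7).
Step 3: Shift = (7 - 4) mod 26 = 3.
Step 4: Decrypt 'HQG' by shifting back 3:
  H -> E
  Q -> N
  G -> D
Step 5: 'HQG' decrypts to 'END'.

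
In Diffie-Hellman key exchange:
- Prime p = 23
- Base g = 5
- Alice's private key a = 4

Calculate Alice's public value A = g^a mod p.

Step 1: A = g^a mod p = 5^4 mod 23.
  5^1 mod 23 = 5
  5^2 mod 23 = (5 * 5) mod 23 = 2
  5^3 mod 23 = (2 * 5) mod 23 = 10
  5^4 mod 23 = (10 * 5) mod 23 = 4
Result: A = 4.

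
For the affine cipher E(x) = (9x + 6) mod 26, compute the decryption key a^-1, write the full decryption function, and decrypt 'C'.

Step 1: Find a^-1, the modular inverse of 9 mod 26.
Step 2: We need 9 * a^-1 = 1 (mod 26).
Step 3: 9 * 3 = 27 = 1 * 26 + 1, so a^-1 = 3.
Step 4: D(y) = 3(y - 6) mod 26.
Step 5: Apply to 'C' (y = 2): D(2) = 3 * (2 - 6) mod 26 = 3 * -4 mod 26 = 14 -> 'O'.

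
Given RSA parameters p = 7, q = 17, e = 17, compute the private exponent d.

Step 1: n = 7 * 17 = 119.
Step 2: phi(n) = 6 * 16 = 96.
Step 3: Find d such that 17 * d = 1 (mod 96).
Step 4: d = 17^(-1) mod 96 = 17.
Verification: 17 * 17 = 289 = 3 * 96 + 1.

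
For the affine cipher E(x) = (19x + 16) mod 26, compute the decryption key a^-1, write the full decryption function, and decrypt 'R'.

Step 1: Find a^-1, the modular inverse of 19 mod 26.
Step 2: We need 19 * a^-1 = 1 (mod 26).
Step 3: 19 * 11 = 209 = 8 * 26 + 1, so a^-1 = 11.
Step 4: D(y) = 11(y - 16) mod 26.
Step 5: Apply to 'R' (y = 17): D(17) = 11 * (17 - 16) mod 26 = 11 * 1 mod 26 = 11 -> 'L'.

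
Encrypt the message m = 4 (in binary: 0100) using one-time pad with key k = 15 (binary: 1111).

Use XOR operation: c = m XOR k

Step 1: Write out the XOR operation bit by bit:
  Message: 0100
  Key:     1111
  XOR:     1011
Step 2: Convert to decimal: 1011 = 11.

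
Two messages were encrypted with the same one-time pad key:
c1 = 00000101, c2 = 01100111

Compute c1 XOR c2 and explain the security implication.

Step 1: c1 XOR c2 = (m1 XOR k) XOR (m2 XOR k).
Step 2: By XOR associativity/commutativity: = m1 XOR m2 XOR k XOR k = m1 XOR m2.
Step 3: 00000101 XOR 01100111 = 01100010 = 98.
Step 4: The key cancels out! An attacker learns m1 XOR m2 = 98, revealing the relationship between plaintexts.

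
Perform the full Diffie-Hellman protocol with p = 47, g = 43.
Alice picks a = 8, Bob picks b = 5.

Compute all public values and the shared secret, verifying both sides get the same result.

Step 1: A = g^a mod p = 43^8 mod 47 = 18.
Step 2: B = g^b mod p = 43^5 mod 47 = 10.
Step 3: Alice computes s = B^a mod p = 10^8 mod 47 = 27.
Step 4: Bob computes s = A^b mod p = 18^5 mod 47 = 27.
Both sides agree: shared secret = 27.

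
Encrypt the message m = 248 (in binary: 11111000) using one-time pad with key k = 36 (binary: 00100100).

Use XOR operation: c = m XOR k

Step 1: Write out the XOR operation bit by bit:
  Message: 11111000
  Key:     00100100
  XOR:     11011100
Step 2: Convert to decimal: 11011100 = 220.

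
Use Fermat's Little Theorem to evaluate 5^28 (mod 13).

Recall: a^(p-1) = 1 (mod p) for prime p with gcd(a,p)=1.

Step 1: Since 13 is prime, by Fermat's Little Theorem: 5^12 = 1 (mod 13).
Step 2: Reduce exponent: 28 mod 12 = 4.
Step 3: So 5^28 = 5^4 (mod 13).
Step 4: 5^4 mod 13 = 1.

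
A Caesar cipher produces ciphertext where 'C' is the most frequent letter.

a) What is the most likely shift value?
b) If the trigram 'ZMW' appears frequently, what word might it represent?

Step 1: In English, 'E' is the most frequent letter (12.7%).
Step 2: The most frequent ciphertext letter is 'C' (position 2).
Step 3: Shift = (2 - 4) mod 26 = 24.
Step 4: Decrypt 'ZMW' by shifting back 24:
  Z -> B
  M -> O
  W -> Y
Step 5: 'ZMW' decrypts to 'BOY'.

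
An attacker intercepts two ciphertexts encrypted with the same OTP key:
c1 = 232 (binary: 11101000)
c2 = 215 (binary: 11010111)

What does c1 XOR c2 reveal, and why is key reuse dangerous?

Step 1: c1 XOR c2 = (m1 XOR k) XOR (m2 XOR k).
Step 2: By XOR associativity/commutativity: = m1 XOR m2 XOR k XOR k = m1 XOR m2.
Step 3: 11101000 XOR 11010111 = 00111111 = 63.
Step 4: The key cancels out! An attacker learns m1 XOR m2 = 63, revealing the relationship between plaintexts.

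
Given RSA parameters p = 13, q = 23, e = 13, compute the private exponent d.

Step 1: n = 13 * 23 = 299.
Step 2: phi(n) = 12 * 22 = 264.
Step 3: Find d such that 13 * d = 1 (mod 264).
Step 4: d = 13^(-1) mod 264 = 61.
Verification: 13 * 61 = 793 = 3 * 264 + 1.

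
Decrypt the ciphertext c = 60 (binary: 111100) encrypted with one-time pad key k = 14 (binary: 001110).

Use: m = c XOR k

Step 1: XOR ciphertext with key:
  Ciphertext: 111100
  Key:        001110
  XOR:        110010
Step 2: Plaintext = 110010 = 50 in decimal.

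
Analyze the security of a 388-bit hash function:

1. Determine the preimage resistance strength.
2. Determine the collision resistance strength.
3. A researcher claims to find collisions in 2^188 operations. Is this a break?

Step 1: Preimage resistance requires brute-force of 2^388 operations.
Step 2: Collision resistance (birthday bound) = 2^(388/2) = 2^194.
Step 3: The claimed attack costs 2^188 operations.
Step 4: Since 2^188 < 2^194, the claimed attack beats the generic birthday bound, so collision resistance is broken.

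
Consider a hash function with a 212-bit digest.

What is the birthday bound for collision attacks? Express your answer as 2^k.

Step 1: The birthday paradox gives collision probability ~50% after sqrt(2^n) = 2^(n/2) hashes.
Step 2: For 212-bit output: 2^(212/2) = 2^106.
Step 3: Approximately 2^106 hash computations needed.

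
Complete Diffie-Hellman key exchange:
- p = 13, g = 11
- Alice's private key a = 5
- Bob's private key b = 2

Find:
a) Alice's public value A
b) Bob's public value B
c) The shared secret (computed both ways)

Step 1: A = g^a mod p = 11^5 mod 13 = 7.
Step 2: B = g^b mod p = 11^2 mod 13 = 4.
Step 3: Alice computes s = B^a mod p = 4^5 mod 13 = 10.
Step 4: Bob computes s = A^b mod p = 7^2 mod 13 = 10.
Both sides agree: shared secret = 10.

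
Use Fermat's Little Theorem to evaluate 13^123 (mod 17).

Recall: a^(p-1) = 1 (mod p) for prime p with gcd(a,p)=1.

Step 1: Since 17 is prime, by Fermat's Little Theorem: 13^16 = 1 (mod 17).
Step 2: Reduce exponent: 123 mod 16 = 11.
Step 3: So 13^123 = 13^11 (mod 17).
Step 4: 13^11 mod 17 = 4.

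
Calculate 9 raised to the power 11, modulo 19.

Step 1: Compute 9^11 mod 19 step by step, reducing modulo 19 at each step.
  9^1 mod 19 = 9
  9^2 mod 19 = (9 * 9) mod 19 = 5
  9^3 mod 19 = (5 * 9) mod 19 = 7
  9^4 mod 19 = (7 * 9) mod 19 = 6
  9^5 mod 19 = (6 * 9) mod 19 = 16
  9^6 mod 19 = (16 * 9) mod 19 = 11
  9^7 mod 19 = (11 * 9) mod 19 = 4
  9^8 mod 19 = (4 * 9) mod 19 = 17
  9^9 mod 19 = (17 * 9) mod 19 = 1
  9^10 mod 19 = (1 * 9) mod 19 = 9
  9^11 mod 19 = (9 * 9) mod 19 = 5
Step 2: Result = 5.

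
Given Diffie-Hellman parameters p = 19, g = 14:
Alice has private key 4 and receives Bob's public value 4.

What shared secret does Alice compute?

Step 1: s = B^a mod p = 4^4 mod 19.
  4^1 mod 19 = 4
  4^2 mod 19 = (4 * 4) mod 19 = 16
  4^3 mod 19 = (16 * 4) mod 19 = 7
  4^4 mod 19 = (7 * 4) mod 19 = 9
Result: shared secret = 9.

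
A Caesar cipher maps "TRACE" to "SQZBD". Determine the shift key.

Step 1: Compare first letters: T (position 19) -> S (position 18).
Step 2: Shift = (18 - 19) mod 26 = 25.
The shift value is 25.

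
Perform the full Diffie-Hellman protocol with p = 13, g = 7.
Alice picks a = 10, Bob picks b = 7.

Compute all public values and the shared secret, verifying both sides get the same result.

Step 1: A = g^a mod p = 7^10 mod 13 = 4.
Step 2: B = g^b mod p = 7^7 mod 13 = 6.
Step 3: Alice computes s = B^a mod p = 6^10 mod 13 = 4.
Step 4: Bob computes s = A^b mod p = 4^7 mod 13 = 4.
Both sides agree: shared secret = 4.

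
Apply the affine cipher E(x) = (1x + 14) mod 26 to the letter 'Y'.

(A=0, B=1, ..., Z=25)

Step 1: Convert 'Y' to number: x = 24.
Step 2: E(24) = (1 * 24 + 14) mod 26 = 38 mod 26 = 12.
Step 3: Convert 12 back to letter: M.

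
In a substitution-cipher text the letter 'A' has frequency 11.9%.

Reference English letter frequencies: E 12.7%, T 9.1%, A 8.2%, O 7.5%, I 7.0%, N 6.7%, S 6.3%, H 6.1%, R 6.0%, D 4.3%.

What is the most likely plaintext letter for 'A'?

Step 1: The observed frequency is 11.9%.
Step 2: Compare with English frequencies:
  E: 12.7% (difference: 0.8%) <-- closest
  T: 9.1% (difference: 2.8%)
  A: 8.2% (difference: 3.7%)
  O: 7.5% (difference: 4.4%)
  I: 7.0% (difference: 4.9%)
  N: 6.7% (difference: 5.2%)
  S: 6.3% (difference: 5.6%)
  H: 6.1% (difference: 5.8%)
  R: 6.0% (difference: 5.9%)
  D: 4.3% (difference: 7.6%)
Step 3: 'A' most likely represents 'E' (frequency 12.7%).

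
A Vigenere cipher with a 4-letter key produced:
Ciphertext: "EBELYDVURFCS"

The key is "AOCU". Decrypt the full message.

Step 1: Key 'AOCU' has length 4. Extended key: AOCUAOCUAOCU
Step 2: Decrypt each position:
  E(4) - A(0) = 4 = E
  B(1) - O(14) = 13 = N
  E(4) - C(2) = 2 = C
  L(11) - U(20) = 17 = R
  Y(24) - A(0) = 24 = Y
  D(3) - O(14) = 15 = P
  V(21) - C(2) = 19 = T
  U(20) - U(20) = 0 = A
  R(17) - A(0) = 17 = R
  F(5) - O(14) = 17 = R
  C(2) - C(2) = 0 = A
  S(18) - U(20) = 24 = Y
Plaintext: ENCRYPTARRAY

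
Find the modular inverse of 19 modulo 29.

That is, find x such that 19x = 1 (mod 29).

Step 1: We need x such that 19 * x = 1 (mod 29).
Step 2: Using the extended Euclidean algorithm or trial:
  19 * 26 = 494 = 17 * 29 + 1.
Step 3: Since 494 mod 29 = 1, the inverse is x = 26.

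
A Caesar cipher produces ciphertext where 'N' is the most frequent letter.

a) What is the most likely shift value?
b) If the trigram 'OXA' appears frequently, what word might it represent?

Step 1: In English, 'E' is the most frequent letter (12.7%).
Step 2: The most frequent ciphertext letter is 'N' (position 13).
Step 3: Shift = (13 - 4) mod 26 = 9.
Step 4: Decrypt 'OXA' by shifting back 9:
  O -> F
  X -> O
  A -> R
Step 5: 'OXA' decrypts to 'FOR'.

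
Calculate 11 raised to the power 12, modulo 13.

Step 1: Compute 11^12 mod 13 step by step, reducing modulo 13 at each step.
  11^1 mod 13 = 11
  11^2 mod 13 = (11 * 11) mod 13 = 4
  11^3 mod 13 = (4 * 11) mod 13 = 5
  11^4 mod 13 = (5 * 11) mod 13 = 3
  11^5 mod 13 = (3 * 11) mod 13 = 7
  11^6 mod 13 = (7 * 11) mod 13 = 12
  11^7 mod 13 = (12 * 11) mod 13 = 2
  11^8 mod 13 = (2 * 11) mod 13 = 9
  11^9 mod 13 = (9 * 11) mod 13 = 8
  11^10 mod 13 = (8 * 11) mod 13 = 10
  11^11 mod 13 = (10 * 11) mod 13 = 6
  11^12 mod 13 = (6 * 11) mod 13 = 1
Step 2: Result = 1.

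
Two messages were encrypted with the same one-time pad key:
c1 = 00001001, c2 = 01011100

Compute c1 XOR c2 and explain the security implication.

Step 1: c1 XOR c2 = (m1 XOR k) XOR (m2 XOR k).
Step 2: By XOR associativity/commutativity: = m1 XOR m2 XOR k XOR k = m1 XOR m2.
Step 3: 00001001 XOR 01011100 = 01010101 = 85.
Step 4: The key cancels out! An attacker learns m1 XOR m2 = 85, revealing the relationship between plaintexts.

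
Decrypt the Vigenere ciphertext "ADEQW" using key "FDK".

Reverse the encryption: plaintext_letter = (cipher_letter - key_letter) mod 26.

Step 1: Extend key: FDKFD
Step 2: Decrypt each letter (c - k) mod 26:
  A(0) - F(5) = (0-5) mod 26 = 21 = V
  D(3) - D(3) = (3-3) mod 26 = 0 = A
  E(4) - K(10) = (4-10) mod 26 = 20 = U
  Q(16) - F(5) = (16-5) mod 26 = 11 = L
  W(22) - D(3) = (22-3) mod 26 = 19 = T
Plaintext: VAULT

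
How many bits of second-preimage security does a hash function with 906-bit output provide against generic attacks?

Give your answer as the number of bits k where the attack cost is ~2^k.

Step 1: The hash has a 906-bit output.
Step 2: Second-preimage resistance means: given a specific input x, it should be infeasible to find a different y with h(y) = h(x).
With a 906-bit output, a generic search for a second preimage costs about 2^906 evaluations (each trial matches the fixed target with probability 2^-906).
Step 3: Security level = 906 bits.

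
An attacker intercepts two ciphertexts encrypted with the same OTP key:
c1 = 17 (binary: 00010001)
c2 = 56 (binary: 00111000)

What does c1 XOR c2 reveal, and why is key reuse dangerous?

Step 1: c1 XOR c2 = (m1 XOR k) XOR (m2 XOR k).
Step 2: By XOR associativity/commutativity: = m1 XOR m2 XOR k XOR k = m1 XOR m2.
Step 3: 00010001 XOR 00111000 = 00101001 = 41.
Step 4: The key cancels out! An attacker learns m1 XOR m2 = 41, revealing the relationship between plaintexts.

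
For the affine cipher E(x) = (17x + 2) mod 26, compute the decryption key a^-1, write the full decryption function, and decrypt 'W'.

Step 1: Find a^-1, the modular inverse of 17 mod 26.
Step 2: We need 17 * a^-1 = 1 (mod 26).
Step 3: 17 * 23 = 391 = 15 * 26 + 1, so a^-1 = 23.
Step 4: D(y) = 23(y - 2) mod 26.
Step 5: Apply to 'W' (y = 22): D(22) = 23 * (22 - 2) mod 26 = 23 * 20 mod 26 = 18 -> 'S'.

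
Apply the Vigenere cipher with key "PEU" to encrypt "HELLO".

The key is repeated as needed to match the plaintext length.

Step 1: Repeat key to match plaintext length:
  Plaintext: HELLO
  Key:       PEUPE
Step 2: Encrypt each letter:
  H(7) + P(15) = (7+15) mod 26 = 22 = W
  E(4) + E(4) = (4+4) mod 26 = 8 = I
  L(11) + U(20) = (11+20) mod 26 = 5 = F
  L(11) + P(15) = (11+15) mod 26 = 0 = A
  O(14) + E(4) = (14+4) mod 26 = 18 = S
Ciphertext: WIFAS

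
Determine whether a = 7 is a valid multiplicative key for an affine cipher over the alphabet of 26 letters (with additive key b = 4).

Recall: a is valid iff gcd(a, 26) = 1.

Step 1: Compute gcd(7, 26).
Step 2: gcd(7, 26) = 1.
Since gcd = 1, 7 is coprime with 26, so it is a valid key.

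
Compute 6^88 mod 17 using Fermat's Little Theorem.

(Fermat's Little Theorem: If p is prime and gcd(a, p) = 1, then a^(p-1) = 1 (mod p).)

Step 1: Since 17 is prime, by Fermat's Little Theorem: 6^16 = 1 (mod 17).
Step 2: Reduce exponent: 88 mod 16 = 8.
Step 3: So 6^88 = 6^8 (mod 17).
Step 4: 6^8 mod 17 = 16.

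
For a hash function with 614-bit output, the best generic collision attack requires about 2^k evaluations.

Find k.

Step 1: The hash has a 614-bit output.
Step 2: Collision resistance means it should be infeasible to find any x != y with h(x) = h(y).
By the birthday bound, a generic collision search succeeds after about sqrt(2^614) = 2^(614/2) = 2^307 evaluations.
Step 3: Security level = 307 bits.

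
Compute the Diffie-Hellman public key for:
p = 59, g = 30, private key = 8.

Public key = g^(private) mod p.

Step 1: A = g^a mod p = 30^8 mod 59.
  30^1 mod 59 = 30
  30^2 mod 59 = (30 * 30) mod 59 = 15
  30^3 mod 59 = (15 * 30) mod 59 = 37
  30^4 mod 59 = (37 * 30) mod 59 = 48
  30^5 mod 59 = (48 * 30) mod 59 = 24
  30^6 mod 59 = (24 * 30) mod 59 = 12
  30^7 mod 59 = (12 * 30) mod 59 = 6
  30^8 mod 59 = (6 * 30) mod 59 = 3
Result: A = 3.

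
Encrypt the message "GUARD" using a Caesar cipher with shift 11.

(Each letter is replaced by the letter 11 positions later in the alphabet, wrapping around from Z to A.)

Step 1: For each letter, shift forward by 11 positions (mod 26).
  G (position 6) -> position (6+11) mod 26 = 17 -> R
  U (position 20) -> position (20+11) mod 26 = 5 -> F
  A (position 0) -> position (0+11) mod 26 = 11 -> L
  R (position 17) -> position (17+11) mod 26 = 2 -> C
  D (position 3) -> position (3+11) mod 26 = 14 -> O
Result: RFLCO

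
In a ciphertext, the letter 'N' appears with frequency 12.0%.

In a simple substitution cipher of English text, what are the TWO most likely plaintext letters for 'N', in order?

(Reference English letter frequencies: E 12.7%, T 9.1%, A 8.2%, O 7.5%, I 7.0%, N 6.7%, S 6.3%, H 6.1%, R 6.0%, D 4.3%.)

Step 1: Observed frequency of 'N' is 12.0%.
Step 2: Compute distances to each reference frequency and sort:
  E (12.7%): difference = 0.7% <-- BEST
  T (9.1%): difference = 2.9% <-- RUNNER-UP
  A (8.2%): difference = 3.8%
  O (7.5%): difference = 4.5%
  I (7.0%): difference = 5.0%
Step 3: Most likely is 'E' (12.7%, diff 0.7%); second most likely is 'T' (9.1%, diff 2.9%).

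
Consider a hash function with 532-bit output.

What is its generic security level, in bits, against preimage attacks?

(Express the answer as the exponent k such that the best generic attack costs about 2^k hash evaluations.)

Step 1: The hash has a 532-bit output.
Step 2: Preimage resistance means: given a digest h(x), it should be infeasible to find any input that hashes to it.
With a 532-bit output there are 2^532 possible digests, so a generic brute-force preimage search costs about 2^532 evaluations.
Step 3: Security level = 532 bits.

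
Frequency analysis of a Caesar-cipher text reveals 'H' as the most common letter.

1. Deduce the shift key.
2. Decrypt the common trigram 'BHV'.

Step 1: In English, 'E' is the most frequent letter (12.7%).
Step 2: The most frequent ciphertext letter is 'H' (position 7).
Step 3: Shift = (7 - 4) mod 26 = 3.
Step 4: Decrypt 'BHV' by shifting back 3:
  B -> Y
  H -> E
  V -> S
Step 5: 'BHV' decrypts to 'YES'.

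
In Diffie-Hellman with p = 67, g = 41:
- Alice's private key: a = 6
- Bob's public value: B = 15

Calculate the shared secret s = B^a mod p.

Step 1: s = B^a mod p = 15^6 mod 67.
  15^1 mod 67 = 15
  15^2 mod 67 = (15 * 15) mod 67 = 24
  15^3 mod 67 = (24 * 15) mod 67 = 25
  15^4 mod 67 = (25 * 15) mod 67 = 40
  15^5 mod 67 = (40 * 15) mod 67 = 64
  15^6 mod 67 = (64 * 15) mod 67 = 22
Result: shared secret = 22.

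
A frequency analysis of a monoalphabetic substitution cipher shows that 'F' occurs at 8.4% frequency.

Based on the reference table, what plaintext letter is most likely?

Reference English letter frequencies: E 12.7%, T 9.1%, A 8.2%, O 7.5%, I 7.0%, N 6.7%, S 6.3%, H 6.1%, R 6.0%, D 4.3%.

Step 1: The observed frequency is 8.4%.
Step 2: Compare with English frequencies:
  E: 12.7% (difference: 4.3%)
  T: 9.1% (difference: 0.7%)
  A: 8.2% (difference: 0.2%) <-- closest
  O: 7.5% (difference: 0.9%)
  I: 7.0% (difference: 1.4%)
  N: 6.7% (difference: 1.7%)
  S: 6.3% (difference: 2.1%)
  H: 6.1% (difference: 2.3%)
  R: 6.0% (difference: 2.4%)
  D: 4.3% (difference: 4.1%)
Step 3: 'F' most likely represents 'A' (frequency 8.2%).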